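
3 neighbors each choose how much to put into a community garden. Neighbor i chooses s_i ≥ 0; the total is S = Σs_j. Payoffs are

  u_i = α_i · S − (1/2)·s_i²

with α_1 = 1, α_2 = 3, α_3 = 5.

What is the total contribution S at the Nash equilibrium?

9

Neighbor i's FOC: ∂u_i/∂s_i = α_i − s_i = 0, so s_i* = α_i.
NE contributions = (1, 3, 5); S = 9.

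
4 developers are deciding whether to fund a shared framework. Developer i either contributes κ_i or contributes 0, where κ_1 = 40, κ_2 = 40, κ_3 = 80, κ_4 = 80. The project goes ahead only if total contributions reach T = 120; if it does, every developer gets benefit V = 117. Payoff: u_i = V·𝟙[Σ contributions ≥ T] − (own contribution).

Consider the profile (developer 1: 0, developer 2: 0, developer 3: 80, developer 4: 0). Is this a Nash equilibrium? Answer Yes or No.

Total = 80 < 120: not provided.
Developer 1 (pledges 0, payoff 0): pledging 40 → total 120, payoff 77. Profitable deviation.

No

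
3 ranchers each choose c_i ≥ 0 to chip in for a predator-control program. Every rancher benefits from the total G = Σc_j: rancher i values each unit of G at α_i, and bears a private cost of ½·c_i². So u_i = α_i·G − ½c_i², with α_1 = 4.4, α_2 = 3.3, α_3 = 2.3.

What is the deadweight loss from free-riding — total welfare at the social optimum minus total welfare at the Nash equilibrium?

Rancher i's FOC: ∂u_i/∂c_i = α_i − c_i = 0, so c_i* = α_i.
NE contributions = (4.4, 3.3, 2.3); G = 10.
W^NE = (Σα)·G − ½Σα_i² = 10² − ½·35.54 = 82.23.
Planner sets c_i = Σα_j = 10 for every i, so G^SO = 3·10 = 30.
W^SO = (Σα)·G^SO − ½·3·(Σα)² = (3/2)·10² = 150.
Deadweight loss = W^SO − W^NE = 67.77.

67.77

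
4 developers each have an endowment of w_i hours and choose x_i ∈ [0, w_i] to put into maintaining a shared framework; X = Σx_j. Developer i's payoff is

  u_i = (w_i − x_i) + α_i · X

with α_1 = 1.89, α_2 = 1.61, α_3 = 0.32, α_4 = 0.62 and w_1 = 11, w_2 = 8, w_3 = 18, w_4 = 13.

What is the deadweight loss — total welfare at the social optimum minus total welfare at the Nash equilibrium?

∂u_i/∂x_i = α_i − 1, so developer i contributes w_i if α_i > 1, else 0.
α_i > 1 for i ∈ {1, 2}; NE contributions (11, 8, 0, 0), X = 19.
W^NE = Σw_i − X^NE + (Σα_i)·X^NE = 50 + 3.44·19 = 115.36.
Planner: ∂(Σu_j)/∂x_i = Σα_j − 1 = 3.44 > 0, so everyone contributes w_i; X^SO = 50, W^SO = 50 + 3.44·50 = 222.
Deadweight loss = 106.64.

106.64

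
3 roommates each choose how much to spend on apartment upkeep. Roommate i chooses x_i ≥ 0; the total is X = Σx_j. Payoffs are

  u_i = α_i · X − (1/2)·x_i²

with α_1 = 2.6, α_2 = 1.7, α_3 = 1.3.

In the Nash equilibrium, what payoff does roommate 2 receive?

8.075

Roommate i's FOC: ∂u_i/∂x_i = α_i − x_i = 0, so x_i* = α_i.
NE contributions = (2.6, 1.7, 1.3); X = 5.6.
u_2 = α_2·X − ½·(x_2)² = 1.7·5.6 − ½·1.7² = 8.075.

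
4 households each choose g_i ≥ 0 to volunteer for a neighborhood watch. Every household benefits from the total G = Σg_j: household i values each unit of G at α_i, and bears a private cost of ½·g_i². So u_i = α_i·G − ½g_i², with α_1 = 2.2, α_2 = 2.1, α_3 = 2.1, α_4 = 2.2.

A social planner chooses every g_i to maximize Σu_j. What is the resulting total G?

34.4

Planner FOC: ∂(Σu_j)/∂g_i = (Σα_j) − g_i = 0, so g_i^SO = Σα_j = 8.6 for every i; G^SO = 34.4.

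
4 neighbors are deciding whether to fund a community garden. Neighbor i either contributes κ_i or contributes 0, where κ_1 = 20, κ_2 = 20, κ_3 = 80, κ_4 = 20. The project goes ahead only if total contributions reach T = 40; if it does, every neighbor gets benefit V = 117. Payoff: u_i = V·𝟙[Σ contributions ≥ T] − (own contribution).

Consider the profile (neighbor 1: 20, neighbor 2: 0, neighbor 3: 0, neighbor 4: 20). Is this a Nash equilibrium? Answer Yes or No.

Total = 40 ≥ 40: provided.
Neighbor 1 (pledges 20, payoff 97): dropping to 0 → total 20, payoff 0. No gain.
Neighbor 2 (pledges 0, payoff 117): pledging 20 → total 60, payoff 97. No gain.
Neighbor 3 (pledges 0, payoff 117): pledging 80 → total 120, payoff 37. No gain.
Neighbor 4 (pledges 20, payoff 97): dropping to 0 → total 20, payoff 0. No gain.

Yes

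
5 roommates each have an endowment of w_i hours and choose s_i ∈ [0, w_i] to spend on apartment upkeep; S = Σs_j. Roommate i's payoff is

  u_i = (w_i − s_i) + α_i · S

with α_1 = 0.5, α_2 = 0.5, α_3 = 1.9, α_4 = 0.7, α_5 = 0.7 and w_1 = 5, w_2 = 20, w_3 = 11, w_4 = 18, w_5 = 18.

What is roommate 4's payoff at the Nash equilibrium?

∂u_i/∂s_i = α_i − 1, so roommate i contributes w_i if α_i > 1, else 0.
α_i > 1 for i ∈ {3}; NE contributions (0, 0, 11, 0, 0), S = 11.
u_4 = (18 − 0) + 0.7·11 = 25.7.

25.7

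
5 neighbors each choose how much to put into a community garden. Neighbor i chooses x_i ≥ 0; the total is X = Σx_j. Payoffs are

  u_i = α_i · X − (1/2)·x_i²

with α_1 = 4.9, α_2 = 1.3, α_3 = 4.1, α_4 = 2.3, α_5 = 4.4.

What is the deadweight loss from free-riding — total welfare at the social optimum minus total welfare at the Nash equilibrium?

467.08

Neighbor i's FOC: ∂u_i/∂x_i = α_i − x_i = 0, so x_i* = α_i.
NE contributions = (4.9, 1.3, 4.1, 2.3, 4.4); X = 17.
W^NE = (Σα)·X − ½Σα_i² = 17² − ½·67.16 = 255.42.
Planner sets x_i = Σα_j = 17 for every i, so X^SO = 5·17 = 85.
W^SO = (Σα)·X^SO − ½·5·(Σα)² = (5/2)·17² = 722.5.
Deadweight loss = W^SO − W^NE = 467.08.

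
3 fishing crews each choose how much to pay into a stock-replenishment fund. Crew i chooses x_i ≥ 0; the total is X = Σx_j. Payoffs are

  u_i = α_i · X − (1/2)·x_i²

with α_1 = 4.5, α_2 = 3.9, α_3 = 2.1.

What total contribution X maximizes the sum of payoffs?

31.5

Planner FOC: ∂(Σu_j)/∂x_i = (Σα_j) − x_i = 0, so x_i^SO = Σα_j = 10.5 for every i; X^SO = 31.5.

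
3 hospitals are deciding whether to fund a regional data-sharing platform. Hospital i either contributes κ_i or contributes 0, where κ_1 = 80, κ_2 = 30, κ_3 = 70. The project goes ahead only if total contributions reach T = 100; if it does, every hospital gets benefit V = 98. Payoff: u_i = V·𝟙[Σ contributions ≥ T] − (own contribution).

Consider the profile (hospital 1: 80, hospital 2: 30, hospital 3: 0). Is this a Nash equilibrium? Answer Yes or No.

Yes

Total = 110 ≥ 100: provided.
Hospital 1 (pledges 80, payoff 18): dropping to 0 → total 30, payoff 0. No gain.
Hospital 2 (pledges 30, payoff 68): dropping to 0 → total 80, payoff 0. No gain.
Hospital 3 (pledges 0, payoff 98): pledging 70 → total 180, payoff 28. No gain.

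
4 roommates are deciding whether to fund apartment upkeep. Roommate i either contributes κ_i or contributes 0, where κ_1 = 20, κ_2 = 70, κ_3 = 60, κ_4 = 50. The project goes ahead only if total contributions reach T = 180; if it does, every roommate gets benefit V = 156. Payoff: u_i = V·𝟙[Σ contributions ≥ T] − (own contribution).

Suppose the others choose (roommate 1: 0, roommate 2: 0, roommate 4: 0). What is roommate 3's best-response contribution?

0

Others' total = 0. Even contributing 60 gives 60 < 180: no benefit either way.
Best response: 0.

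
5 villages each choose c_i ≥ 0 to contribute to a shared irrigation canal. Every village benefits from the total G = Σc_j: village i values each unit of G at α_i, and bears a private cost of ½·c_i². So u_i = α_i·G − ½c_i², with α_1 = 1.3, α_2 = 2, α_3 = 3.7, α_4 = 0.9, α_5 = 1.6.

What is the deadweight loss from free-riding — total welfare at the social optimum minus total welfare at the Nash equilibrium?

146.75

Village i's FOC: ∂u_i/∂c_i = α_i − c_i = 0, so c_i* = α_i.
NE contributions = (1.3, 2, 3.7, 0.9, 1.6); G = 9.5.
W^NE = (Σα)·G − ½Σα_i² = 9.5² − ½·22.75 = 78.875.
Planner sets c_i = Σα_j = 9.5 for every i, so G^SO = 5·9.5 = 47.5.
W^SO = (Σα)·G^SO − ½·5·(Σα)² = (5/2)·9.5² = 225.625.
Deadweight loss = W^SO − W^NE = 146.75.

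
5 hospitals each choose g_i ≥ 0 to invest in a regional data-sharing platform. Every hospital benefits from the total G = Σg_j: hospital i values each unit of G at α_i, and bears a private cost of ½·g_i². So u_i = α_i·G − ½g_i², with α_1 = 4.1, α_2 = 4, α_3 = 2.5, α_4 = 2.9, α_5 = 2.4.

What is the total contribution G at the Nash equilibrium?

15.9

Hospital i's FOC: ∂u_i/∂g_i = α_i − g_i = 0, so g_i* = α_i.
NE contributions = (4.1, 4, 2.5, 2.9, 2.4); G = 15.9.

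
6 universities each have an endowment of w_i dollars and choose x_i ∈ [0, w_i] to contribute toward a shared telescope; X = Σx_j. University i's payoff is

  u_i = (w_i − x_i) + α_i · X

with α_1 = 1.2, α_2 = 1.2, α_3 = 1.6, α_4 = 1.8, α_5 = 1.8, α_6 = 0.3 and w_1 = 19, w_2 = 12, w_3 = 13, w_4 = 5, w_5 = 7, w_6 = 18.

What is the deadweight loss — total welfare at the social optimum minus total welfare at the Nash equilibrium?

∂u_i/∂x_i = α_i − 1, so university i contributes w_i if α_i > 1, else 0.
α_i > 1 for i ∈ {1, 2, 3, 4, 5}; NE contributions (19, 12, 13, 5, 7, 0), X = 56.
W^NE = Σw_i − X^NE + (Σα_i)·X^NE = 74 + 6.9·56 = 460.4.
Planner: ∂(Σu_j)/∂x_i = Σα_j − 1 = 6.9 > 0, so everyone contributes w_i; X^SO = 74, W^SO = 74 + 6.9·74 = 584.6.
Deadweight loss = 124.2.

124.2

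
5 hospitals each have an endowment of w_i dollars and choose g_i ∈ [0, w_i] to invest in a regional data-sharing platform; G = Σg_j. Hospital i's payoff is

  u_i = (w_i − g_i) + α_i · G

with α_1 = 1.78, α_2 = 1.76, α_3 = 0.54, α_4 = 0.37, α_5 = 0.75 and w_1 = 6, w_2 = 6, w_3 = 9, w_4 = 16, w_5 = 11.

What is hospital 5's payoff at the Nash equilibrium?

20

∂u_i/∂g_i = α_i − 1, so hospital i contributes w_i if α_i > 1, else 0.
α_i > 1 for i ∈ {1, 2}; NE contributions (6, 6, 0, 0, 0), G = 12.
u_5 = (11 − 0) + 0.75·12 = 20.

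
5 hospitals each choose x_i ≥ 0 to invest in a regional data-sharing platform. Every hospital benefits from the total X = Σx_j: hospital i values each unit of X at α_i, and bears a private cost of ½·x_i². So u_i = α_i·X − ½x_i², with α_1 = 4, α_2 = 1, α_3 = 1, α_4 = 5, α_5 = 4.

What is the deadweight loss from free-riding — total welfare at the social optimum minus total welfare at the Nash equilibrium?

Hospital i's FOC: ∂u_i/∂x_i = α_i − x_i = 0, so x_i* = α_i.
NE contributions = (4, 1, 1, 5, 4); X = 15.
W^NE = (Σα)·X − ½Σα_i² = 15² − ½·59 = 195.5.
Planner sets x_i = Σα_j = 15 for every i, so X^SO = 5·15 = 75.
W^SO = (Σα)·X^SO − ½·5·(Σα)² = (5/2)·15² = 562.5.
Deadweight loss = W^SO − W^NE = 367.

367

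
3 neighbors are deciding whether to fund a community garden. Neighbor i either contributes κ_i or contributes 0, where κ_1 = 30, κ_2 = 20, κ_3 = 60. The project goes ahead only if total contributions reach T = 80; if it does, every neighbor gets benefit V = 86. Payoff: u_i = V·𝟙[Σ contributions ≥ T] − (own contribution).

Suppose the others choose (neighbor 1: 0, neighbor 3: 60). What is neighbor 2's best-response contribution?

Others' total = 60. Contributing 20 brings total to 80 ≥ 80: gain V − κ_2 = 66.
Best response: 20.

20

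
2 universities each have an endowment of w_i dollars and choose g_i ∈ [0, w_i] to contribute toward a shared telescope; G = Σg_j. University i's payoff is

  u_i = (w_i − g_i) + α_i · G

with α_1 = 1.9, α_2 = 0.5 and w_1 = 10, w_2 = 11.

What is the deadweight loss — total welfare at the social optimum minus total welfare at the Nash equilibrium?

∂u_i/∂g_i = α_i − 1, so university i contributes w_i if α_i > 1, else 0.
α_i > 1 for i ∈ {1}; NE contributions (10, 0), G = 10.
W^NE = Σw_i − G^NE + (Σα_i)·G^NE = 21 + 1.4·10 = 35.
Planner: ∂(Σu_j)/∂g_i = Σα_j − 1 = 1.4 > 0, so everyone contributes w_i; G^SO = 21, W^SO = 21 + 1.4·21 = 50.4.
Deadweight loss = 15.4.

15.4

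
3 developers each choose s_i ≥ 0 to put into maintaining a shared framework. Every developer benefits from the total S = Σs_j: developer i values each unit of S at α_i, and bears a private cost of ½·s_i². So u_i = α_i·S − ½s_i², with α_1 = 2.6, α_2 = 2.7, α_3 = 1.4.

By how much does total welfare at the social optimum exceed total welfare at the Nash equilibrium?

30.45

Developer i's FOC: ∂u_i/∂s_i = α_i − s_i = 0, so s_i* = α_i.
NE contributions = (2.6, 2.7, 1.4); S = 6.7.
W^NE = (Σα)·S − ½Σα_i² = 6.7² − ½·16.01 = 36.885.
Planner sets s_i = Σα_j = 6.7 for every i, so S^SO = 3·6.7 = 20.1.
W^SO = (Σα)·S^SO − ½·3·(Σα)² = (3/2)·6.7² = 67.335.
Deadweight loss = W^SO − W^NE = 30.45.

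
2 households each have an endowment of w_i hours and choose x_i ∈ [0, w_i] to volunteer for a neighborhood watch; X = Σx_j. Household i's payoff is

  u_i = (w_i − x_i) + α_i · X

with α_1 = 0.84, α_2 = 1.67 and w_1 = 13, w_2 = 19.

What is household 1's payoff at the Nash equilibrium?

∂u_i/∂x_i = α_i − 1, so household i contributes w_i if α_i > 1, else 0.
α_i > 1 for i ∈ {2}; NE contributions (0, 19), X = 19.
u_1 = (13 − 0) + 0.84·19 = 28.96.

28.96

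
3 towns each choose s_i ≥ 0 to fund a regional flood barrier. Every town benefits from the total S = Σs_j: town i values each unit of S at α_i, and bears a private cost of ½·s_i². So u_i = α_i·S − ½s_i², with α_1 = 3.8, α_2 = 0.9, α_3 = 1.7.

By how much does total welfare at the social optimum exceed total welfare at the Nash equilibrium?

29.55

Town i's FOC: ∂u_i/∂s_i = α_i − s_i = 0, so s_i* = α_i.
NE contributions = (3.8, 0.9, 1.7); S = 6.4.
W^NE = (Σα)·S − ½Σα_i² = 6.4² − ½·18.14 = 31.89.
Planner sets s_i = Σα_j = 6.4 for every i, so S^SO = 3·6.4 = 19.2.
W^SO = (Σα)·S^SO − ½·3·(Σα)² = (3/2)·6.4² = 61.44.
Deadweight loss = W^SO − W^NE = 29.55.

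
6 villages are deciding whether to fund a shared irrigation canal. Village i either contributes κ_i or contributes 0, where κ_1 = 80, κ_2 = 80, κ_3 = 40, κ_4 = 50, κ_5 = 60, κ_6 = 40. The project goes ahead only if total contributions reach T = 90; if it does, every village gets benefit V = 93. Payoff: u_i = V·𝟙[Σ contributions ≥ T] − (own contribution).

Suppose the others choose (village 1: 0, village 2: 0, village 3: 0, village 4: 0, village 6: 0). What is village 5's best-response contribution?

0

Others' total = 0. Even contributing 60 gives 60 < 90: no benefit either way.
Best response: 0.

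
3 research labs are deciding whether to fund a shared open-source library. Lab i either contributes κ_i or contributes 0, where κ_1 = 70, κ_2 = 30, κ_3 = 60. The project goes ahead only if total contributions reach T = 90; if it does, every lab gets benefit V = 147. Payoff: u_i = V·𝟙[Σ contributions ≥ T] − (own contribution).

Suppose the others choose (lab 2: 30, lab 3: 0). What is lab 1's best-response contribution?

70

Others' total = 30. Contributing 70 brings total to 100 ≥ 90: gain V − κ_1 = 77.
Best response: 70.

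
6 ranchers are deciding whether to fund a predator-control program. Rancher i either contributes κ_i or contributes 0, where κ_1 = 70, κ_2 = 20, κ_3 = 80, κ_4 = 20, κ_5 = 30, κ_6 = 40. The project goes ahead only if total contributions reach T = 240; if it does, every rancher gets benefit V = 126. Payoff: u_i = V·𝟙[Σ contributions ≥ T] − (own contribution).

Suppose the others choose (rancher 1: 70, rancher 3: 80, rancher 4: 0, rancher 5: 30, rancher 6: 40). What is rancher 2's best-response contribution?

20

Others' total = 220. Contributing 20 brings total to 240 ≥ 240: gain V − κ_2 = 106.
Best response: 20.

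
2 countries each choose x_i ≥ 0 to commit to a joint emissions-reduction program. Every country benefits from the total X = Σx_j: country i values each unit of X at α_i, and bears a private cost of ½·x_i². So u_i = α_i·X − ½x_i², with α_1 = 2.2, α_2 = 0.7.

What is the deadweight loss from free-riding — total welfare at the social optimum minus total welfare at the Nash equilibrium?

Country i's FOC: ∂u_i/∂x_i = α_i − x_i = 0, so x_i* = α_i.
NE contributions = (2.2, 0.7); X = 2.9.
W^NE = (Σα)·X − ½Σα_i² = 2.9² − ½·5.33 = 5.745.
Planner sets x_i = Σα_j = 2.9 for every i, so X^SO = 2·2.9 = 5.8.
W^SO = (Σα)·X^SO − ½·2·(Σα)² = (2/2)·2.9² = 8.41.
Deadweight loss = W^SO − W^NE = 2.665.

2.665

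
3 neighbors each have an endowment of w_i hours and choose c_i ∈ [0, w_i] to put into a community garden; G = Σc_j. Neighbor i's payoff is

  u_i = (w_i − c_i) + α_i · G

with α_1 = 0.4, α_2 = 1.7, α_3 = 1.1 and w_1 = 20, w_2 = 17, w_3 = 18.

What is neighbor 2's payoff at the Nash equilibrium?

59.5

∂u_i/∂c_i = α_i − 1, so neighbor i contributes w_i if α_i > 1, else 0.
α_i > 1 for i ∈ {2, 3}; NE contributions (0, 17, 18), G = 35.
u_2 = (17 − 17) + 1.7·35 = 59.5.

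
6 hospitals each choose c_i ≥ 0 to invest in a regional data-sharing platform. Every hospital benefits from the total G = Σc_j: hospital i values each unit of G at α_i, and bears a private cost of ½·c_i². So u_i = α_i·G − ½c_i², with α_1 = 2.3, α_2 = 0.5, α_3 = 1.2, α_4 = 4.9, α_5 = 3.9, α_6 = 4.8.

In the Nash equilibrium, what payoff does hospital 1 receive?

37.835

Hospital i's FOC: ∂u_i/∂c_i = α_i − c_i = 0, so c_i* = α_i.
NE contributions = (2.3, 0.5, 1.2, 4.9, 3.9, 4.8); G = 17.6.
u_1 = α_1·G − ½·(c_1)² = 2.3·17.6 − ½·2.3² = 37.835.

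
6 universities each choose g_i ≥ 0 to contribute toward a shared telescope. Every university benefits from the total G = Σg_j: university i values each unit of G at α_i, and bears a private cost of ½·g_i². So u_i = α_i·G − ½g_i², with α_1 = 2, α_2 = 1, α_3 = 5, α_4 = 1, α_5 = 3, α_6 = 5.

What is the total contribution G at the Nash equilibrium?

University i's FOC: ∂u_i/∂g_i = α_i − g_i = 0, so g_i* = α_i.
NE contributions = (2, 1, 5, 1, 3, 5); G = 17.

17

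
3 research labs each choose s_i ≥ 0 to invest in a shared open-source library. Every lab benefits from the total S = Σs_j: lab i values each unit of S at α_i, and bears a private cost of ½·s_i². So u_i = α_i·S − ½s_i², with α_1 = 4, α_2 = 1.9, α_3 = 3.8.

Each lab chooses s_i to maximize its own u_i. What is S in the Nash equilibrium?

9.7

Lab i's FOC: ∂u_i/∂s_i = α_i − s_i = 0, so s_i* = α_i.
NE contributions = (4, 1.9, 3.8); S = 9.7.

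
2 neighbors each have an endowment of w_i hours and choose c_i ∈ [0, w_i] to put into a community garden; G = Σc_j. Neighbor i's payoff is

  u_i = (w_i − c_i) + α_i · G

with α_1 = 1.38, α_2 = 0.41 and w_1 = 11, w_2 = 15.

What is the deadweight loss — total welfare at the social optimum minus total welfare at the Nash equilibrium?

∂u_i/∂c_i = α_i − 1, so neighbor i contributes w_i if α_i > 1, else 0.
α_i > 1 for i ∈ {1}; NE contributions (11, 0), G = 11.
W^NE = Σw_i − G^NE + (Σα_i)·G^NE = 26 + 0.79·11 = 34.69.
Planner: ∂(Σu_j)/∂c_i = Σα_j − 1 = 0.79 > 0, so everyone contributes w_i; G^SO = 26, W^SO = 26 + 0.79·26 = 46.54.
Deadweight loss = 11.85.

11.85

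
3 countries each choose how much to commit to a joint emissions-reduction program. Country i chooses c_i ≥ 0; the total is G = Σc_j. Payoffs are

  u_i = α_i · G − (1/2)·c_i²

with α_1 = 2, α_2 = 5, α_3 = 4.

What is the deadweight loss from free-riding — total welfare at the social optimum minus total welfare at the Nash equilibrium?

83

Country i's FOC: ∂u_i/∂c_i = α_i − c_i = 0, so c_i* = α_i.
NE contributions = (2, 5, 4); G = 11.
W^NE = (Σα)·G − ½Σα_i² = 11² − ½·45 = 98.5.
Planner sets c_i = Σα_j = 11 for every i, so G^SO = 3·11 = 33.
W^SO = (Σα)·G^SO − ½·3·(Σα)² = (3/2)·11² = 181.5.
Deadweight loss = W^SO − W^NE = 83.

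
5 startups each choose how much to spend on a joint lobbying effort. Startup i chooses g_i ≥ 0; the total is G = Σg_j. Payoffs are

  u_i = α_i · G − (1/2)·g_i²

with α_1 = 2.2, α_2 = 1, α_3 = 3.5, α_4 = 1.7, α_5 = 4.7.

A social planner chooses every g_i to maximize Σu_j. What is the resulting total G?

Planner FOC: ∂(Σu_j)/∂g_i = (Σα_j) − g_i = 0, so g_i^SO = Σα_j = 13.1 for every i; G^SO = 65.5.

65.5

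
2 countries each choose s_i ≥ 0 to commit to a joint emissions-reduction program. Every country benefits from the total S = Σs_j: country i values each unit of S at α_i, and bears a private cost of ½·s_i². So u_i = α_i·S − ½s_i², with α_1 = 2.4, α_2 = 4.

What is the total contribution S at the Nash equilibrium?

6.4

Country i's FOC: ∂u_i/∂s_i = α_i − s_i = 0, so s_i* = α_i.
NE contributions = (2.4, 4); S = 6.4.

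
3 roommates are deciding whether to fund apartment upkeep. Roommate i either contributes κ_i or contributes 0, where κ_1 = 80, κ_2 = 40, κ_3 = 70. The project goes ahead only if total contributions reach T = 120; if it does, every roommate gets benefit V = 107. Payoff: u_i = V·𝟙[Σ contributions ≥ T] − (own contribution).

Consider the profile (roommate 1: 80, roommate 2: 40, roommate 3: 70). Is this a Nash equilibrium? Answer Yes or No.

No

Total = 190 ≥ 120: provided.
Roommate 1 (pledges 80, payoff 27): dropping to 0 → total 110, payoff 0. No gain.
Roommate 2 (pledges 40, payoff 67): dropping to 0 → total 150, payoff 107. Profitable deviation.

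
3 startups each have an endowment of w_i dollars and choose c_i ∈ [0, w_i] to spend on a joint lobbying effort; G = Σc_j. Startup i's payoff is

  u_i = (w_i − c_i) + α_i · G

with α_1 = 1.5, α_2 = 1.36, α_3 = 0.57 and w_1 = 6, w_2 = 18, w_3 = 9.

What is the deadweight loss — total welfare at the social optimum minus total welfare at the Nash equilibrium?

∂u_i/∂c_i = α_i − 1, so startup i contributes w_i if α_i > 1, else 0.
α_i > 1 for i ∈ {1, 2}; NE contributions (6, 18, 0), G = 24.
W^NE = Σw_i − G^NE + (Σα_i)·G^NE = 33 + 2.43·24 = 91.32.
Planner: ∂(Σu_j)/∂c_i = Σα_j − 1 = 2.43 > 0, so everyone contributes w_i; G^SO = 33, W^SO = 33 + 2.43·33 = 113.19.
Deadweight loss = 21.87.

21.87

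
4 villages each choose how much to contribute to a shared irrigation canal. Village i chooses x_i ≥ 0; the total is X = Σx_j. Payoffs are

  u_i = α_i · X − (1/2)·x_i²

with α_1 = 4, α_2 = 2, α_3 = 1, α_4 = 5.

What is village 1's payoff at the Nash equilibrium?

Village i's FOC: ∂u_i/∂x_i = α_i − x_i = 0, so x_i* = α_i.
NE contributions = (4, 2, 1, 5); X = 12.
u_1 = α_1·X − ½·(x_1)² = 4·12 − ½·4² = 40.

40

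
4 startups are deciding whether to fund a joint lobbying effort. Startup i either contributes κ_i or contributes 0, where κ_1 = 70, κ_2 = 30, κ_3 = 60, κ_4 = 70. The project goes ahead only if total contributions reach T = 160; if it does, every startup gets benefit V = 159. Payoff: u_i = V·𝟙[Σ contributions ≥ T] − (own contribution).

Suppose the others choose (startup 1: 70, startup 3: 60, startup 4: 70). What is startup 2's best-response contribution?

Others' total = 200 ≥ 160; contributing adds cost 30 for no extra benefit.
Best response: 0.

0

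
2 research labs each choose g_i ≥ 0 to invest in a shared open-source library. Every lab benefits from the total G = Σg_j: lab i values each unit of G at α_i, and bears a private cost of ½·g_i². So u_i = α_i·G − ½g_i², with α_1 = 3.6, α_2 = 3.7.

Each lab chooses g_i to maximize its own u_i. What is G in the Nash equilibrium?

7.3

Lab i's FOC: ∂u_i/∂g_i = α_i − g_i = 0, so g_i* = α_i.
NE contributions = (3.6, 3.7); G = 7.3.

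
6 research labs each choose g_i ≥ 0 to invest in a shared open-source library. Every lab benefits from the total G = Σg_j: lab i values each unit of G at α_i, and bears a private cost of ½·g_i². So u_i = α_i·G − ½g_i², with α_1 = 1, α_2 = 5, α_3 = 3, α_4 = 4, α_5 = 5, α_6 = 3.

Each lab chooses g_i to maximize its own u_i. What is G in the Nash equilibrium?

21

Lab i's FOC: ∂u_i/∂g_i = α_i − g_i = 0, so g_i* = α_i.
NE contributions = (1, 5, 3, 4, 5, 3); G = 21.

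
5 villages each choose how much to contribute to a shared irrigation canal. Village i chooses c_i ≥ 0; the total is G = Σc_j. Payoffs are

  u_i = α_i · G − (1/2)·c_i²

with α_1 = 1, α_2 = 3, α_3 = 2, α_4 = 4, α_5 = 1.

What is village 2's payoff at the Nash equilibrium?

28.5

Village i's FOC: ∂u_i/∂c_i = α_i − c_i = 0, so c_i* = α_i.
NE contributions = (1, 3, 2, 4, 1); G = 11.
u_2 = α_2·G − ½·(c_2)² = 3·11 − ½·3² = 28.5.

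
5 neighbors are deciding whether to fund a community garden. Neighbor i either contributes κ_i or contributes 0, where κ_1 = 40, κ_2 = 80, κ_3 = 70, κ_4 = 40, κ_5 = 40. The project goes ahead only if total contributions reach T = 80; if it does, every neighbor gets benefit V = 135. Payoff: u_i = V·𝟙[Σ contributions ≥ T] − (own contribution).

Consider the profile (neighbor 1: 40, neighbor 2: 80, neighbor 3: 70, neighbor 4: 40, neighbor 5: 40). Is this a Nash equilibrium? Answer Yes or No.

No

Total = 270 ≥ 80: provided.
Neighbor 1 (pledges 40, payoff 95): dropping to 0 → total 230, payoff 135. Profitable deviation.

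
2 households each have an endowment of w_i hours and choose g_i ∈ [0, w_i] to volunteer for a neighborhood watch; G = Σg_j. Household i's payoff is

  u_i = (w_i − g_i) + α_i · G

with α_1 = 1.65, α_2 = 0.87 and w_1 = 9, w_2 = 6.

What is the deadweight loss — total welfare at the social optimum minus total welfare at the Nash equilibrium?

9.12

∂u_i/∂g_i = α_i − 1, so household i contributes w_i if α_i > 1, else 0.
α_i > 1 for i ∈ {1}; NE contributions (9, 0), G = 9.
W^NE = Σw_i − G^NE + (Σα_i)·G^NE = 15 + 1.52·9 = 28.68.
Planner: ∂(Σu_j)/∂g_i = Σα_j − 1 = 1.52 > 0, so everyone contributes w_i; G^SO = 15, W^SO = 15 + 1.52·15 = 37.8.
Deadweight loss = 9.12.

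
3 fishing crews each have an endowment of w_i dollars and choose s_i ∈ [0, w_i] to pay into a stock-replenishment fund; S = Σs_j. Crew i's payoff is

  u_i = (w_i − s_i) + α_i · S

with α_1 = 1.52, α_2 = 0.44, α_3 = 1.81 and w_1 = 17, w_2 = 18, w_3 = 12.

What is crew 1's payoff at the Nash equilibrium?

∂u_i/∂s_i = α_i − 1, so crew i contributes w_i if α_i > 1, else 0.
α_i > 1 for i ∈ {1, 3}; NE contributions (17, 0, 12), S = 29.
u_1 = (17 − 17) + 1.52·29 = 44.08.

44.08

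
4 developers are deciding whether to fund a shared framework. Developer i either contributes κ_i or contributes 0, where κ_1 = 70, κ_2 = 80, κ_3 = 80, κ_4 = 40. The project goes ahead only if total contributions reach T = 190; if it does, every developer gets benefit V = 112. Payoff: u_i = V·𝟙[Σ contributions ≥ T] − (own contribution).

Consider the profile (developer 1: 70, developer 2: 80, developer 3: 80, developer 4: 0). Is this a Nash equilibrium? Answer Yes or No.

Total = 230 ≥ 190: provided.
Developer 1 (pledges 70, payoff 42): dropping to 0 → total 160, payoff 0. No gain.
Developer 2 (pledges 80, payoff 32): dropping to 0 → total 150, payoff 0. No gain.
Developer 3 (pledges 80, payoff 32): dropping to 0 → total 150, payoff 0. No gain.
Developer 4 (pledges 0, payoff 112): pledging 40 → total 270, payoff 72. No gain.

Yes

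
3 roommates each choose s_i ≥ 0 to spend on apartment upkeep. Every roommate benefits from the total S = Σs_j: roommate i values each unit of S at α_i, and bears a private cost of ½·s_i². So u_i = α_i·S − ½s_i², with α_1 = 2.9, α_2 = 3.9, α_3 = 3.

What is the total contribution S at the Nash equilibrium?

9.8

Roommate i's FOC: ∂u_i/∂s_i = α_i − s_i = 0, so s_i* = α_i.
NE contributions = (2.9, 3.9, 3); S = 9.8.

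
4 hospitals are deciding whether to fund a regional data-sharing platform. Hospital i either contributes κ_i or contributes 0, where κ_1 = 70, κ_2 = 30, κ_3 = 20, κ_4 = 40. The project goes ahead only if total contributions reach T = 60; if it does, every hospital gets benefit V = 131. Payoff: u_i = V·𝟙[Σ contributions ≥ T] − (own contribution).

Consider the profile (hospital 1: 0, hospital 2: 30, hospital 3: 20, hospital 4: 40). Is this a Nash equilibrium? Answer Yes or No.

Total = 90 ≥ 60: provided.
Hospital 1 (pledges 0, payoff 131): pledging 70 → total 160, payoff 61. No gain.
Hospital 2 (pledges 30, payoff 101): dropping to 0 → total 60, payoff 131. Profitable deviation.

No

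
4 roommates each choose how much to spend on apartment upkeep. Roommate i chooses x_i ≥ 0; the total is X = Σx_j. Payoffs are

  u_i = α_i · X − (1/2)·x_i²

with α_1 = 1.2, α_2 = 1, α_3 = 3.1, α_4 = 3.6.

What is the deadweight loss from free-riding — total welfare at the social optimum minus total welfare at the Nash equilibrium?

91.715

Roommate i's FOC: ∂u_i/∂x_i = α_i − x_i = 0, so x_i* = α_i.
NE contributions = (1.2, 1, 3.1, 3.6); X = 8.9.
W^NE = (Σα)·X − ½Σα_i² = 8.9² − ½·25.01 = 66.705.
Planner sets x_i = Σα_j = 8.9 for every i, so X^SO = 4·8.9 = 35.6.
W^SO = (Σα)·X^SO − ½·4·(Σα)² = (4/2)·8.9² = 158.42.
Deadweight loss = W^SO − W^NE = 91.715.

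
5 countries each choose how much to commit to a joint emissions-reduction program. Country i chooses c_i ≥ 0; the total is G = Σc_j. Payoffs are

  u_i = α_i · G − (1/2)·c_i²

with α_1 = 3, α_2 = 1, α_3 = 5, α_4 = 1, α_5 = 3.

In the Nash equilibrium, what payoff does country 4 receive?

Country i's FOC: ∂u_i/∂c_i = α_i − c_i = 0, so c_i* = α_i.
NE contributions = (3, 1, 5, 1, 3); G = 13.
u_4 = α_4·G − ½·(c_4)² = 1·13 − ½·1² = 12.5.

12.5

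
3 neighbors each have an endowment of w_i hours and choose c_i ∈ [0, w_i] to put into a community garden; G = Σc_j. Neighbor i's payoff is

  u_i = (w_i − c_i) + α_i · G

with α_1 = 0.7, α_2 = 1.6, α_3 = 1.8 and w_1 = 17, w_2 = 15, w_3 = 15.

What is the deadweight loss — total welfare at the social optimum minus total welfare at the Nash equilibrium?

52.7

∂u_i/∂c_i = α_i − 1, so neighbor i contributes w_i if α_i > 1, else 0.
α_i > 1 for i ∈ {2, 3}; NE contributions (0, 15, 15), G = 30.
W^NE = Σw_i − G^NE + (Σα_i)·G^NE = 47 + 3.1·30 = 140.
Planner: ∂(Σu_j)/∂c_i = Σα_j − 1 = 3.1 > 0, so everyone contributes w_i; G^SO = 47, W^SO = 47 + 3.1·47 = 192.7.
Deadweight loss = 52.7.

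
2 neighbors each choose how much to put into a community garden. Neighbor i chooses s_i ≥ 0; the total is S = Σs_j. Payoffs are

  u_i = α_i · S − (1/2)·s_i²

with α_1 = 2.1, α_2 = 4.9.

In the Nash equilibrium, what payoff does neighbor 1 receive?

12.495

Neighbor i's FOC: ∂u_i/∂s_i = α_i − s_i = 0, so s_i* = α_i.
NE contributions = (2.1, 4.9); S = 7.
u_1 = α_1·S − ½·(s_1)² = 2.1·7 − ½·2.1² = 12.495.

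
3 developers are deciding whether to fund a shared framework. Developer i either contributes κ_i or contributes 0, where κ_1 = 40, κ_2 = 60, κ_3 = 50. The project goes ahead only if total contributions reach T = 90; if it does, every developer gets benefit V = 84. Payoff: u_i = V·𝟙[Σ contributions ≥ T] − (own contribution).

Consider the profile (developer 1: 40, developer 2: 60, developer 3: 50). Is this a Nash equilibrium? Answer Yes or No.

No

Total = 150 ≥ 90: provided.
Developer 1 (pledges 40, payoff 44): dropping to 0 → total 110, payoff 84. Profitable deviation.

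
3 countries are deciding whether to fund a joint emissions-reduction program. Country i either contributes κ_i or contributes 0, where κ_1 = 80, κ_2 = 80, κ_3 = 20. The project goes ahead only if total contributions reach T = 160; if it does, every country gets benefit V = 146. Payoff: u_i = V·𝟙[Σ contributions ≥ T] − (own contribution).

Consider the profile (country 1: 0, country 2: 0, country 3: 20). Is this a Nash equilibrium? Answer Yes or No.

Total = 20 < 160: not provided.
Country 1 (pledges 0, payoff 0): pledging 80 → total 100, payoff -80. No gain.
Country 2 (pledges 0, payoff 0): pledging 80 → total 100, payoff -80. No gain.
Country 3 (pledges 20, payoff -20): dropping to 0 → total 0, payoff 0. Profitable deviation.

No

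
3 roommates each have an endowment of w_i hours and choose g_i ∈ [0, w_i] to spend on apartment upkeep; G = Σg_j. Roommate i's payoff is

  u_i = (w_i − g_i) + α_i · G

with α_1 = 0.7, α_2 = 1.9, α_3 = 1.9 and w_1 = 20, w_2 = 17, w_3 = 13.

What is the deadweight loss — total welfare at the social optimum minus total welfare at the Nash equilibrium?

70

∂u_i/∂g_i = α_i − 1, so roommate i contributes w_i if α_i > 1, else 0.
α_i > 1 for i ∈ {2, 3}; NE contributions (0, 17, 13), G = 30.
W^NE = Σw_i − G^NE + (Σα_i)·G^NE = 50 + 3.5·30 = 155.
Planner: ∂(Σu_j)/∂g_i = Σα_j − 1 = 3.5 > 0, so everyone contributes w_i; G^SO = 50, W^SO = 50 + 3.5·50 = 225.
Deadweight loss = 70.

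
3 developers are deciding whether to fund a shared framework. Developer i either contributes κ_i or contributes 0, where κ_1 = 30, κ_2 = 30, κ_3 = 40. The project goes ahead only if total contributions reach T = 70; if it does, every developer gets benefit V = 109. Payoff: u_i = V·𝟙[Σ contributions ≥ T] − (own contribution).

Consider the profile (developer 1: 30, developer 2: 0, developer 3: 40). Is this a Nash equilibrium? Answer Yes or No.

Total = 70 ≥ 70: provided.
Developer 1 (pledges 30, payoff 79): dropping to 0 → total 40, payoff 0. No gain.
Developer 2 (pledges 0, payoff 109): pledging 30 → total 100, payoff 79. No gain.
Developer 3 (pledges 40, payoff 69): dropping to 0 → total 30, payoff 0. No gain.

Yes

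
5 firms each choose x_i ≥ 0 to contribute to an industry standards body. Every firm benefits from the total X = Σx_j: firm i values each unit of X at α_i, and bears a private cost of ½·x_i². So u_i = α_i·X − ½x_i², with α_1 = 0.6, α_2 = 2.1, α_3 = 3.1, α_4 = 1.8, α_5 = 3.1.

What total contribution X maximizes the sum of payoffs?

Planner FOC: ∂(Σu_j)/∂x_i = (Σα_j) − x_i = 0, so x_i^SO = Σα_j = 10.7 for every i; X^SO = 53.5.

53.5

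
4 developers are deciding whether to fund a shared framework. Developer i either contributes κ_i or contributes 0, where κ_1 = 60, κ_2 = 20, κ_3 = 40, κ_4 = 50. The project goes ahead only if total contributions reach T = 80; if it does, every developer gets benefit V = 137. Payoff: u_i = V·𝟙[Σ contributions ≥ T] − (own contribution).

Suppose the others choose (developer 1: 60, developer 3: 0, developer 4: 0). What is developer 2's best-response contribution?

Others' total = 60. Contributing 20 brings total to 80 ≥ 80: gain V − κ_2 = 117.
Best response: 20.

20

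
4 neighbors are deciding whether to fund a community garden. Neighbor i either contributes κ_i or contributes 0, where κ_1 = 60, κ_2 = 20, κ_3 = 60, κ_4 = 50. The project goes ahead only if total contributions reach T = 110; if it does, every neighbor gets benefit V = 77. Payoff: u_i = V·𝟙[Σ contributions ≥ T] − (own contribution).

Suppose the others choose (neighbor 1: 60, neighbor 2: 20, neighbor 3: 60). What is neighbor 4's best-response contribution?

Others' total = 140 ≥ 110; contributing adds cost 50 for no extra benefit.
Best response: 0.

0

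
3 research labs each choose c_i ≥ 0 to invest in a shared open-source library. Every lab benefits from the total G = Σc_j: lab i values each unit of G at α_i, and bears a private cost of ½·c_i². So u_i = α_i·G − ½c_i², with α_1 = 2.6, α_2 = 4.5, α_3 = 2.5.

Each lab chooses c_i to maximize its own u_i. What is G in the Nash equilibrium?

9.6

Lab i's FOC: ∂u_i/∂c_i = α_i − c_i = 0, so c_i* = α_i.
NE contributions = (2.6, 4.5, 2.5); G = 9.6.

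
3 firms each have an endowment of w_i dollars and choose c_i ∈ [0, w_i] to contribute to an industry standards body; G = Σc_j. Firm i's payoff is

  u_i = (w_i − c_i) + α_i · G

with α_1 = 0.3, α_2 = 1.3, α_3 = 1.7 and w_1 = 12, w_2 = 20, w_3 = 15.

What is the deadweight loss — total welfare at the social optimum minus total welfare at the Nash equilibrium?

∂u_i/∂c_i = α_i − 1, so firm i contributes w_i if α_i > 1, else 0.
α_i > 1 for i ∈ {2, 3}; NE contributions (0, 20, 15), G = 35.
W^NE = Σw_i − G^NE + (Σα_i)·G^NE = 47 + 2.3·35 = 127.5.
Planner: ∂(Σu_j)/∂c_i = Σα_j − 1 = 2.3 > 0, so everyone contributes w_i; G^SO = 47, W^SO = 47 + 2.3·47 = 155.1.
Deadweight loss = 27.6.

27.6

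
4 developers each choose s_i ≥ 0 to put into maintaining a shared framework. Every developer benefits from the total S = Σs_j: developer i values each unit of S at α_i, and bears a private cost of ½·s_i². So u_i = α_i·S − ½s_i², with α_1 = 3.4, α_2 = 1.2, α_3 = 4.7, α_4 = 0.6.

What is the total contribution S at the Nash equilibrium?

9.9

Developer i's FOC: ∂u_i/∂s_i = α_i − s_i = 0, so s_i* = α_i.
NE contributions = (3.4, 1.2, 4.7, 0.6); S = 9.9.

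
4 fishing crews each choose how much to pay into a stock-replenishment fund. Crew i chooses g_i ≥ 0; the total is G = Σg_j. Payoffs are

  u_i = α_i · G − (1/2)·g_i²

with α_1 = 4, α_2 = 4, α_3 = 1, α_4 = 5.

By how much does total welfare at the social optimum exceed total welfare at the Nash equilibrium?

Crew i's FOC: ∂u_i/∂g_i = α_i − g_i = 0, so g_i* = α_i.
NE contributions = (4, 4, 1, 5); G = 14.
W^NE = (Σα)·G − ½Σα_i² = 14² − ½·58 = 167.
Planner sets g_i = Σα_j = 14 for every i, so G^SO = 4·14 = 56.
W^SO = (Σα)·G^SO − ½·4·(Σα)² = (4/2)·14² = 392.
Deadweight loss = W^SO − W^NE = 225.

225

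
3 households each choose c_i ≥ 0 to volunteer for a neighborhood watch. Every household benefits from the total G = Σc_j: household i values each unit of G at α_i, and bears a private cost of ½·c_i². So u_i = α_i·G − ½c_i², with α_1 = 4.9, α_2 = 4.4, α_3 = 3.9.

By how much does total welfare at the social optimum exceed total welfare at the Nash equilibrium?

116.41

Household i's FOC: ∂u_i/∂c_i = α_i − c_i = 0, so c_i* = α_i.
NE contributions = (4.9, 4.4, 3.9); G = 13.2.
W^NE = (Σα)·G − ½Σα_i² = 13.2² − ½·58.58 = 144.95.
Planner sets c_i = Σα_j = 13.2 for every i, so G^SO = 3·13.2 = 39.6.
W^SO = (Σα)·G^SO − ½·3·(Σα)² = (3/2)·13.2² = 261.36.
Deadweight loss = W^SO − W^NE = 116.41.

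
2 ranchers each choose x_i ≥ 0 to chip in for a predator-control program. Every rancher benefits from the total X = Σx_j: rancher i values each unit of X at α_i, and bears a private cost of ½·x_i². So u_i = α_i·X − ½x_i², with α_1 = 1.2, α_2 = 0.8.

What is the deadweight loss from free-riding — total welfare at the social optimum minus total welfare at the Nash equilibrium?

Rancher i's FOC: ∂u_i/∂x_i = α_i − x_i = 0, so x_i* = α_i.
NE contributions = (1.2, 0.8); X = 2.
W^NE = (Σα)·X − ½Σα_i² = 2² − ½·2.08 = 2.96.
Planner sets x_i = Σα_j = 2 for every i, so X^SO = 2·2 = 4.
W^SO = (Σα)·X^SO − ½·2·(Σα)² = (2/2)·2² = 4.
Deadweight loss = W^SO − W^NE = 1.04.

1.04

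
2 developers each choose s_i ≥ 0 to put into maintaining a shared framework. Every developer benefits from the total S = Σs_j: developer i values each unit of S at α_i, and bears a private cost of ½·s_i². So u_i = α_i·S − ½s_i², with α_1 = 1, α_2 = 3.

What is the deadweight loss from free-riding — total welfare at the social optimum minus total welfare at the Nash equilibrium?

5

Developer i's FOC: ∂u_i/∂s_i = α_i − s_i = 0, so s_i* = α_i.
NE contributions = (1, 3); S = 4.
W^NE = (Σα)·S − ½Σα_i² = 4² − ½·10 = 11.
Planner sets s_i = Σα_j = 4 for every i, so S^SO = 2·4 = 8.
W^SO = (Σα)·S^SO − ½·2·(Σα)² = (2/2)·4² = 16.
Deadweight loss = W^SO − W^NE = 5.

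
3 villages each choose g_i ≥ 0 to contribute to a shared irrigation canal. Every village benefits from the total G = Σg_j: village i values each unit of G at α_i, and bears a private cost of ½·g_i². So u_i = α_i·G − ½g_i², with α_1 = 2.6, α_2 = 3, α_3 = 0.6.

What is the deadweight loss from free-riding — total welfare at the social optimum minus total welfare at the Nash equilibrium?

Village i's FOC: ∂u_i/∂g_i = α_i − g_i = 0, so g_i* = α_i.
NE contributions = (2.6, 3, 0.6); G = 6.2.
W^NE = (Σα)·G − ½Σα_i² = 6.2² − ½·16.12 = 30.38.
Planner sets g_i = Σα_j = 6.2 for every i, so G^SO = 3·6.2 = 18.6.
W^SO = (Σα)·G^SO − ½·3·(Σα)² = (3/2)·6.2² = 57.66.
Deadweight loss = W^SO − W^NE = 27.28.

27.28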